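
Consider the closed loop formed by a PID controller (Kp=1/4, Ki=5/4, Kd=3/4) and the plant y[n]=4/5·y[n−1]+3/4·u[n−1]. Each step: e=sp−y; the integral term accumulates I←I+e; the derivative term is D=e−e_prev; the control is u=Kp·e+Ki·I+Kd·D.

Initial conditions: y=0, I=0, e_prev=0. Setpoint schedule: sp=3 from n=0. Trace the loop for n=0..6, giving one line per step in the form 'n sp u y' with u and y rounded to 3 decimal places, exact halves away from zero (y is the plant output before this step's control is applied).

0 3 6.750 0.000
1 3 -3.141 5.063
2 3 5.656 1.695
3 3 -4.020 5.598
4 3 4.963 1.463
5 3 -3.934 4.893
6 3 5.112 0.964

(exact arithmetic carried between steps; '≈' marks a value shown rounded to 6 d.p. or computed from one; I and e_prev carry over from the previous line; the table rounds u and y to 3 d.p., halves away from zero)
n=0: y=0, sp=3, e=sp−y=3; I=3, D=e−e_prev=3; u=1/4·3+5/4·3+3/4·3=6.75; next y=4/5·0+3/4·6.75=5.0625
n=1: y=5.0625, sp=3, e=sp−y=-2.0625; I=0.9375, D=e−e_prev=-5.0625; u=1/4·(-2.0625)+5/4·0.9375+3/4·(-5.0625)=-3.140625; next y=4/5·5.0625+3/4·(-3.140625)≈1.694531
n=2: y≈1.694531, sp=3, e=sp−y≈1.305469; I≈2.242969, D=e−e_prev≈3.367969; u=1/4·1.305469+5/4·2.242969+3/4·3.367969≈5.656055; next y=4/5·1.694531+3/4·5.656055≈5.597666
n=3: y≈5.597666, sp=3, e=sp−y≈-2.597666; I≈-0.354697, D=e−e_prev≈-3.903135; u=1/4·(-2.597666)+5/4·(-0.354697)+3/4·(-3.903135)≈-4.020139; next y=4/5·5.597666+3/4·(-4.020139)≈1.463028
n=4: y≈1.463028, sp=3, e=sp−y≈1.536972; I≈1.182274, D=e−e_prev≈4.134638; u=1/4·1.536972+5/4·1.182274+3/4·4.134638≈4.963064; next y=4/5·1.463028+3/4·4.963064≈4.892721
n=5: y≈4.892721, sp=3, e=sp−y≈-1.892721; I≈-0.710446, D=e−e_prev≈-3.429692; u=1/4·(-1.892721)+5/4·(-0.710446)+3/4·(-3.429692)≈-3.933507; next y=4/5·4.892721+3/4·(-3.933507)≈0.964046
n=6: y≈0.964046, sp=3, e=sp−y≈2.035954; I≈1.325508, D=e−e_prev≈3.928675; u=1/4·2.035954+5/4·1.325508+3/4·3.928675≈5.112379; next y=4/5·0.964046+3/4·5.112379≈4.605521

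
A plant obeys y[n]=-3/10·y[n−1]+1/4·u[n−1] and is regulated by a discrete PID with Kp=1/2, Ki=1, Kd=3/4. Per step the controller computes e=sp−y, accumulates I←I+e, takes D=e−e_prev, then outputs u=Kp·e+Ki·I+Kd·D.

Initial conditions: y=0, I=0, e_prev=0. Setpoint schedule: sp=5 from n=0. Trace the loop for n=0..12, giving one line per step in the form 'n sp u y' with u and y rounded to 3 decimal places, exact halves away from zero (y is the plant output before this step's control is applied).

0 5 11.250 0.000
1 5 6.172 2.813
2 5 15.224 0.699
3 5 11.421 3.596
4 5 19.092 1.777
5 5 15.408 4.240
6 5 21.751 2.580
7 5 18.237 4.664
8 5 23.519 3.160
9 5 20.245 4.932
10 5 24.680 3.582
11 5 21.680 5.095
12 5 25.429 3.891

(exact arithmetic carried between steps; '≈' marks a value shown rounded to 6 d.p. or computed from one; I and e_prev carry over from the previous line; the table rounds u and y to 3 d.p., halves away from zero)
n=0: y=0, sp=5, e=sp−y=5; I=5, D=e−e_prev=5; u=1/2·5+1·5+3/4·5=11.25; next y=-3/10·0+1/4·11.25=2.8125
n=1: y=2.8125, sp=5, e=sp−y=2.1875; I=7.1875, D=e−e_prev=-2.8125; u=1/2·2.1875+1·7.1875+3/4·(-2.8125)=6.171875; next y=-3/10·2.8125+1/4·6.171875≈0.699219
n=2: y≈0.699219, sp=5, e=sp−y≈4.300781; I≈11.488281, D=e−e_prev≈2.113281; u=1/2·4.300781+1·11.488281+3/4·2.113281≈15.223633; next y=-3/10·0.699219+1/4·15.223633≈3.596143
n=3: y≈3.596143, sp=5, e=sp−y≈1.403857; I≈12.892139, D=e−e_prev≈-2.896924; u=1/2·1.403857+1·12.892139+3/4·(-2.896924)≈11.421375; next y=-3/10·3.596143+1/4·11.421375≈1.776501
n=4: y≈1.776501, sp=5, e=sp−y≈3.223499; I≈16.115638, D=e−e_prev≈1.819642; u=1/2·3.223499+1·16.115638+3/4·1.819642≈19.092119; next y=-3/10·1.776501+1/4·19.092119≈4.240079
n=5: y≈4.240079, sp=5, e=sp−y≈0.759921; I≈16.875558, D=e−e_prev≈-2.463579; u=1/2·0.759921+1·16.875558+3/4·(-2.463579)≈15.407835; next y=-3/10·4.240079+1/4·15.407835≈2.579935
n=6: y≈2.579935, sp=5, e=sp−y≈2.420065; I≈19.295624, D=e−e_prev≈1.660145; u=1/2·2.420065+1·19.295624+3/4·1.660145≈21.750765; next y=-3/10·2.579935+1/4·21.750765≈4.663711
n=7: y≈4.663711, sp=5, e=sp−y≈0.336289; I≈19.631913, D=e−e_prev≈-2.083776; u=1/2·0.336289+1·19.631913+3/4·(-2.083776)≈18.237226; next y=-3/10·4.663711+1/4·18.237226≈3.160193
n=8: y≈3.160193, sp=5, e=sp−y≈1.839807; I≈21.471720, D=e−e_prev≈1.503517; u=1/2·1.839807+1·21.471720+3/4·1.503517≈23.519261; next y=-3/10·3.160193+1/4·23.519261≈4.931757
n=9: y≈4.931757, sp=5, e=sp−y≈0.068243; I≈21.539962, D=e−e_prev≈-1.771564; u=1/2·0.068243+1·21.539962+3/4·(-1.771564)≈20.245411; next y=-3/10·4.931757+1/4·20.245411≈3.581825
n=10: y≈3.581825, sp=5, e=sp−y≈1.418175; I≈22.958137, D=e−e_prev≈1.349932; u=1/2·1.418175+1·22.958137+3/4·1.349932≈24.679673; next y=-3/10·3.581825+1/4·24.679673≈5.095371
n=11: y≈5.095371, sp=5, e=sp−y≈-0.095371; I≈22.862766, D=e−e_prev≈-1.513545; u=1/2·(-0.095371)+1·22.862766+3/4·(-1.513545)≈21.679922; next y=-3/10·5.095371+1/4·21.679922≈3.891369
n=12: y≈3.891369, sp=5, e=sp−y≈1.108631; I≈23.971397, D=e−e_prev≈1.204001; u=1/2·1.108631+1·23.971397+3/4·1.204001≈25.428713; next y=-3/10·3.891369+1/4·25.428713≈5.189768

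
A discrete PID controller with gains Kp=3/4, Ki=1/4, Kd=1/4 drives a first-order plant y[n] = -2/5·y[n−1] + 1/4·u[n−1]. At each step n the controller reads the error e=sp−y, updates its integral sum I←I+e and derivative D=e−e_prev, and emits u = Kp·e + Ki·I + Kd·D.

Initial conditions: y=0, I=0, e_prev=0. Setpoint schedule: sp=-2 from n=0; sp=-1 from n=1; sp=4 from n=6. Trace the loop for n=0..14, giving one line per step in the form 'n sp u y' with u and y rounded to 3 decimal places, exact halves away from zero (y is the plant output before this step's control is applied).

(exact arithmetic carried between steps; '≈' marks a value shown rounded to 6 d.p. or computed from one; I and e_prev carry over from the previous line; the table rounds u and y to 3 d.p., halves away from zero)
n=0: y=0, sp=-2, e=sp−y=-2; I=-2, D=e−e_prev=-2; u=3/4·(-2)+1/4·(-2)+1/4·(-2)=-2.5; next y=-2/5·0+1/4·(-2.5)=-0.625
n=1: y=-0.625, sp=-1, e=sp−y=-0.375; I=-2.375, D=e−e_prev=1.625; u=3/4·(-0.375)+1/4·(-2.375)+1/4·1.625=-0.46875; next y=-2/5·(-0.625)+1/4·(-0.46875)≈0.132813
n=2: y≈0.132813, sp=-1, e=sp−y≈-1.132813; I≈-3.507813, D=e−e_prev≈-0.757813; u=3/4·(-1.132813)+1/4·(-3.507813)+1/4·(-0.757813)≈-1.916016; next y=-2/5·0.132813+1/4·(-1.916016)≈-0.532129
n=3: y≈-0.532129, sp=-1, e=sp−y≈-0.467871; I≈-3.975684, D=e−e_prev≈0.664941; u=3/4·(-0.467871)+1/4·(-3.975684)+1/4·0.664941≈-1.178589; next y=-2/5·(-0.532129)+1/4·(-1.178589)≈-0.081796
n=4: y≈-0.081796, sp=-1, e=sp−y≈-0.918204; I≈-4.893888, D=e−e_prev≈-0.450333; u=3/4·(-0.918204)+1/4·(-4.893888)+1/4·(-0.450333)≈-2.024709; next y=-2/5·(-0.081796)+1/4·(-2.024709)≈-0.473459
n=5: y≈-0.473459, sp=-1, e=sp−y≈-0.526541; I≈-5.420429, D=e−e_prev≈0.391663; u=3/4·(-0.526541)+1/4·(-5.420429)+1/4·0.391663≈-1.652097; next y=-2/5·(-0.473459)+1/4·(-1.652097)≈-0.223641
n=6: y≈-0.223641, sp=4, e=sp−y≈4.223641; I≈-1.196788, D=e−e_prev≈4.750182; u=3/4·4.223641+1/4·(-1.196788)+1/4·4.750182≈4.056079; next y=-2/5·(-0.223641)+1/4·4.056079≈1.103476
n=7: y≈1.103476, sp=4, e=sp−y≈2.896524; I≈1.699736, D=e−e_prev≈-1.327117; u=3/4·2.896524+1/4·1.699736+1/4·(-1.327117)≈2.265548; next y=-2/5·1.103476+1/4·2.265548≈0.124996
n=8: y≈0.124996, sp=4, e=sp−y≈3.875004; I≈5.574739, D=e−e_prev≈0.978480; u=3/4·3.875004+1/4·5.574739+1/4·0.978480≈4.544557; next y=-2/5·0.124996+1/4·4.544557≈1.086141
n=9: y≈1.086141, sp=4, e=sp−y≈2.913859; I≈8.488598, D=e−e_prev≈-0.961144; u=3/4·2.913859+1/4·8.488598+1/4·(-0.961144)≈4.067258; next y=-2/5·1.086141+1/4·4.067258≈0.582358
n=10: y≈0.582358, sp=4, e=sp−y≈3.417642; I≈11.906240, D=e−e_prev≈0.503783; u=3/4·3.417642+1/4·11.906240+1/4·0.503783≈5.665737; next y=-2/5·0.582358+1/4·5.665737≈1.183491
n=11: y≈1.183491, sp=4, e=sp−y≈2.816509; I≈14.722749, D=e−e_prev≈-0.601133; u=3/4·2.816509+1/4·14.722749+1/4·(-0.601133)≈5.642786; next y=-2/5·1.183491+1/4·5.642786≈0.937300
n=12: y≈0.937300, sp=4, e=sp−y≈3.062700; I≈17.785449, D=e−e_prev≈0.246191; u=3/4·3.062700+1/4·17.785449+1/4·0.246191≈6.804935; next y=-2/5·0.937300+1/4·6.804935≈1.326314
n=13: y≈1.326314, sp=4, e=sp−y≈2.673686; I≈20.459135, D=e−e_prev≈-0.389014; u=3/4·2.673686+1/4·20.459135+1/4·(-0.389014)≈7.022795; next y=-2/5·1.326314+1/4·7.022795≈1.225173
n=14: y≈1.225173, sp=4, e=sp−y≈2.774827; I≈23.233962, D=e−e_prev≈0.101140; u=3/4·2.774827+1/4·23.233962+1/4·0.101140≈7.914896; next y=-2/5·1.225173+1/4·7.914896≈1.488655

0 -2 -2.500 0.000
1 -1 -0.469 -0.625
2 -1 -1.916 0.133
3 -1 -1.179 -0.532
4 -1 -2.025 -0.082
5 -1 -1.652 -0.473
6 4 4.056 -0.224
7 4 2.266 1.103
8 4 4.545 0.125
9 4 4.067 1.086
10 4 5.666 0.582
11 4 5.643 1.183
12 4 6.805 0.937
13 4 7.023 1.326
14 4 7.915 1.225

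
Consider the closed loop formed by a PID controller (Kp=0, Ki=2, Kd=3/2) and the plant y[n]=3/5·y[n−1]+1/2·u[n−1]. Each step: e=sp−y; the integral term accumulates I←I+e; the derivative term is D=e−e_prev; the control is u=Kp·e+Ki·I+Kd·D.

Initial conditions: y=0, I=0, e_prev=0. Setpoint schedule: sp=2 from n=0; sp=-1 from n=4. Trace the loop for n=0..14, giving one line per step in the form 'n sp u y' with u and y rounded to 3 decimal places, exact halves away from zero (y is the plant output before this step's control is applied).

(exact arithmetic carried between steps; '≈' marks a value shown rounded to 6 d.p. or computed from one; I and e_prev carry over from the previous line; the table rounds u and y to 3 d.p., halves away from zero)
n=0: y=0, sp=2, e=sp−y=2; I=2, D=e−e_prev=2; u=0·2+2·2+3/2·2=7; next y=3/5·0+1/2·7=3.5
n=1: y=3.5, sp=2, e=sp−y=-1.5; I=0.5, D=e−e_prev=-3.5; u=0·(-1.5)+2·0.5+3/2·(-3.5)=-4.25; next y=3/5·3.5+1/2·(-4.25)=-0.025
n=2: y=-0.025, sp=2, e=sp−y=2.025; I=2.525, D=e−e_prev=3.525; u=0·2.025+2·2.525+3/2·3.525=10.3375; next y=3/5·(-0.025)+1/2·10.3375=5.15375
n=3: y=5.15375, sp=2, e=sp−y=-3.15375; I=-0.62875, D=e−e_prev=-5.17875; u=0·(-3.15375)+2·(-0.62875)+3/2·(-5.17875)=-9.025625; next y=3/5·5.15375+1/2·(-9.025625)≈-1.420563
n=4: y≈-1.420563, sp=-1, e=sp−y≈0.420563; I≈-0.208188, D=e−e_prev≈3.574313; u=0·0.420563+2·(-0.208188)+3/2·3.574313≈4.945094; next y=3/5·(-1.420563)+1/2·4.945094≈1.620209
n=5: y≈1.620209, sp=-1, e=sp−y≈-2.620209; I≈-2.828397, D=e−e_prev≈-3.040772; u=0·(-2.620209)+2·(-2.828397)+3/2·(-3.040772)≈-10.217952; next y=3/5·1.620209+1/2·(-10.217952)≈-4.136850
n=6: y≈-4.136850, sp=-1, e=sp−y≈3.136850; I≈0.308453, D=e−e_prev≈5.757060; u=0·3.136850+2·0.308453+3/2·5.757060≈9.252496; next y=3/5·(-4.136850)+1/2·9.252496≈2.144138
n=7: y≈2.144138, sp=-1, e=sp−y≈-3.144138; I≈-2.835685, D=e−e_prev≈-6.280988; u=0·(-3.144138)+2·(-2.835685)+3/2·(-6.280988)≈-15.092851; next y=3/5·2.144138+1/2·(-15.092851)≈-6.259943
n=8: y≈-6.259943, sp=-1, e=sp−y≈5.259943; I≈2.424258, D=e−e_prev≈8.404081; u=0·5.259943+2·2.424258+3/2·8.404081≈17.454638; next y=3/5·(-6.259943)+1/2·17.454638≈4.971353
n=9: y≈4.971353, sp=-1, e=sp−y≈-5.971353; I≈-3.547095, D=e−e_prev≈-11.231296; u=0·(-5.971353)+2·(-3.547095)+3/2·(-11.231296)≈-23.941134; next y=3/5·4.971353+1/2·(-23.941134)≈-8.987755
n=10: y≈-8.987755, sp=-1, e=sp−y≈7.987755; I≈4.440660, D=e−e_prev≈13.959108; u=0·7.987755+2·4.440660+3/2·13.959108≈29.819982; next y=3/5·(-8.987755)+1/2·29.819982≈9.517338
n=11: y≈9.517338, sp=-1, e=sp−y≈-10.517338; I≈-6.076678, D=e−e_prev≈-18.505093; u=0·(-10.517338)+2·(-6.076678)+3/2·(-18.505093)≈-39.910996; next y=3/5·9.517338+1/2·(-39.910996)≈-14.245095
n=12: y≈-14.245095, sp=-1, e=sp−y≈13.245095; I≈7.168417, D=e−e_prev≈23.762433; u=0·13.245095+2·7.168417+3/2·23.762433≈49.980483; next y=3/5·(-14.245095)+1/2·49.980483≈16.443185
n=13: y≈16.443185, sp=-1, e=sp−y≈-17.443185; I≈-10.274768, D=e−e_prev≈-30.688280; u=0·(-17.443185)+2·(-10.274768)+3/2·(-30.688280)≈-66.581955; next y=3/5·16.443185+1/2·(-66.581955)≈-23.425067
n=14: y≈-23.425067, sp=-1, e=sp−y≈22.425067; I≈12.150299, D=e−e_prev≈39.868252; u=0·22.425067+2·12.150299+3/2·39.868252≈84.102975; next y=3/5·(-23.425067)+1/2·84.102975≈27.996448

0 2 7.000 0.000
1 2 -4.250 3.500
2 2 10.338 -0.025
3 2 -9.026 5.154
4 -1 4.945 -1.421
5 -1 -10.218 1.620
6 -1 9.252 -4.137
7 -1 -15.093 2.144
8 -1 17.455 -6.260
9 -1 -23.941 4.971
10 -1 29.820 -8.988
11 -1 -39.911 9.517
12 -1 49.980 -14.245
13 -1 -66.582 16.443
14 -1 84.103 -23.425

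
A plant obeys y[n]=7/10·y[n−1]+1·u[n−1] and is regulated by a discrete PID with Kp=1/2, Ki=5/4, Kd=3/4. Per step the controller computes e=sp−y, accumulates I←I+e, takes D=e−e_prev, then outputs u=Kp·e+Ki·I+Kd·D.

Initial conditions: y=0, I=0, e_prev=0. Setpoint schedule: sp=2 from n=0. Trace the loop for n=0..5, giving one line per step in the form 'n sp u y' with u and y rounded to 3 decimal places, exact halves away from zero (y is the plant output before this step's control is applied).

(exact arithmetic carried between steps; '≈' marks a value shown rounded to 6 d.p. or computed from one; I and e_prev carry over from the previous line; the table rounds u and y to 3 d.p., halves away from zero)
n=0: y=0, sp=2, e=sp−y=2; I=2, D=e−e_prev=2; u=1/2·2+5/4·2+3/4·2=5; next y=7/10·0+1·5=5
n=1: y=5, sp=2, e=sp−y=-3; I=-1, D=e−e_prev=-5; u=1/2·(-3)+5/4·(-1)+3/4·(-5)=-6.5; next y=7/10·5+1·(-6.5)=-3
n=2: y=-3, sp=2, e=sp−y=5; I=4, D=e−e_prev=8; u=1/2·5+5/4·4+3/4·8=13.5; next y=7/10·(-3)+1·13.5=11.4
n=3: y=11.4, sp=2, e=sp−y=-9.4; I=-5.4, D=e−e_prev=-14.4; u=1/2·(-9.4)+5/4·(-5.4)+3/4·(-14.4)=-22.25; next y=7/10·11.4+1·(-22.25)=-14.27
n=4: y=-14.27, sp=2, e=sp−y=16.27; I=10.87, D=e−e_prev=25.67; u=1/2·16.27+5/4·10.87+3/4·25.67=40.975; next y=7/10·(-14.27)+1·40.975=30.986
n=5: y=30.986, sp=2, e=sp−y=-28.986; I=-18.116, D=e−e_prev=-45.256; u=1/2·(-28.986)+5/4·(-18.116)+3/4·(-45.256)=-71.08; next y=7/10·30.986+1·(-71.08)=-49.3898

0 2 5.000 0.000
1 2 -6.500 5.000
2 2 13.500 -3.000
3 2 -22.250 11.400
4 2 40.975 -14.270
5 2 -71.080 30.986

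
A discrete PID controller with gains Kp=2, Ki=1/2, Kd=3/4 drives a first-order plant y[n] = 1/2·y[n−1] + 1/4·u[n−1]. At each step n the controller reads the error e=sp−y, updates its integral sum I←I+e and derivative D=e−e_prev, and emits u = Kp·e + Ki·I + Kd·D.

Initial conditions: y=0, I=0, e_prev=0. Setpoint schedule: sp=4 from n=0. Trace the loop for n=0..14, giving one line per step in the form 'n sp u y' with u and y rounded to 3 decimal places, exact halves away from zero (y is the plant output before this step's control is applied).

(exact arithmetic carried between steps; '≈' marks a value shown rounded to 6 d.p. or computed from one; I and e_prev carry over from the previous line; the table rounds u and y to 3 d.p., halves away from zero)
n=0: y=0, sp=4, e=sp−y=4; I=4, D=e−e_prev=4; u=2·4+1/2·4+3/4·4=13; next y=1/2·0+1/4·13=3.25
n=1: y=3.25, sp=4, e=sp−y=0.75; I=4.75, D=e−e_prev=-3.25; u=2·0.75+1/2·4.75+3/4·(-3.25)=1.4375; next y=1/2·3.25+1/4·1.4375=1.984375
n=2: y=1.984375, sp=4, e=sp−y=2.015625; I=6.765625, D=e−e_prev=1.265625; u=2·2.015625+1/2·6.765625+3/4·1.265625≈8.363281; next y=1/2·1.984375+1/4·8.363281≈3.083008
n=3: y≈3.083008, sp=4, e=sp−y≈0.916992; I≈7.682617, D=e−e_prev≈-1.098633; u=2·0.916992+1/2·7.682617+3/4·(-1.098633)≈4.851318; next y=1/2·3.083008+1/4·4.851318≈2.754333
n=4: y≈2.754333, sp=4, e=sp−y≈1.245667; I≈8.928284, D=e−e_prev≈0.328674; u=2·1.245667+1/2·8.928284+3/4·0.328674≈7.201981; next y=1/2·2.754333+1/4·7.201981≈3.177662
n=5: y≈3.177662, sp=4, e=sp−y≈0.822338; I≈9.750622, D=e−e_prev≈-0.423328; u=2·0.822338+1/2·9.750622+3/4·(-0.423328)≈6.202491; next y=1/2·3.177662+1/4·6.202491≈3.139454
n=6: y≈3.139454, sp=4, e=sp−y≈0.860546; I≈10.611168, D=e−e_prev≈0.038208; u=2·0.860546+1/2·10.611168+3/4·0.038208≈7.055333; next y=1/2·3.139454+1/4·7.055333≈3.333560
n=7: y≈3.333560, sp=4, e=sp−y≈0.666440; I≈11.277608, D=e−e_prev≈-0.194106; u=2·0.666440+1/2·11.277608+3/4·(-0.194106)≈6.826104; next y=1/2·3.333560+1/4·6.826104≈3.373306
n=8: y≈3.373306, sp=4, e=sp−y≈0.626694; I≈11.904302, D=e−e_prev≈-0.039746; u=2·0.626694+1/2·11.904302+3/4·(-0.039746)≈7.175729; next y=1/2·3.373306+1/4·7.175729≈3.480585
n=9: y≈3.480585, sp=4, e=sp−y≈0.519415; I≈12.423717, D=e−e_prev≈-0.107279; u=2·0.519415+1/2·12.423717+3/4·(-0.107279)≈7.170228; next y=1/2·3.480585+1/4·7.170228≈3.532850
n=10: y≈3.532850, sp=4, e=sp−y≈0.467150; I≈12.890867, D=e−e_prev≈-0.052264; u=2·0.467150+1/2·12.890867+3/4·(-0.052264)≈7.340536; next y=1/2·3.532850+1/4·7.340536≈3.601559
n=11: y≈3.601559, sp=4, e=sp−y≈0.398441; I≈13.289308, D=e−e_prev≈-0.068709; u=2·0.398441+1/2·13.289308+3/4·(-0.068709)≈7.390005; next y=1/2·3.601559+1/4·7.390005≈3.648281
n=12: y≈3.648281, sp=4, e=sp−y≈0.351719; I≈13.641028, D=e−e_prev≈-0.046722; u=2·0.351719+1/2·13.641028+3/4·(-0.046722)≈7.488911; next y=1/2·3.648281+1/4·7.488911≈3.696368
n=13: y≈3.696368, sp=4, e=sp−y≈0.303632; I≈13.944659, D=e−e_prev≈-0.048088; u=2·0.303632+1/2·13.944659+3/4·(-0.048088)≈7.543528; next y=1/2·3.696368+1/4·7.543528≈3.734066
n=14: y≈3.734066, sp=4, e=sp−y≈0.265934; I≈14.210593, D=e−e_prev≈-0.037698; u=2·0.265934+1/2·14.210593+3/4·(-0.037698)≈7.608891; next y=1/2·3.734066+1/4·7.608891≈3.769256

0 4 13.000 0.000
1 4 1.438 3.250
2 4 8.363 1.984
3 4 4.851 3.083
4 4 7.202 2.754
5 4 6.202 3.178
6 4 7.055 3.139
7 4 6.826 3.334
8 4 7.176 3.373
9 4 7.170 3.481
10 4 7.341 3.533
11 4 7.390 3.602
12 4 7.489 3.648
13 4 7.544 3.696
14 4 7.609 3.734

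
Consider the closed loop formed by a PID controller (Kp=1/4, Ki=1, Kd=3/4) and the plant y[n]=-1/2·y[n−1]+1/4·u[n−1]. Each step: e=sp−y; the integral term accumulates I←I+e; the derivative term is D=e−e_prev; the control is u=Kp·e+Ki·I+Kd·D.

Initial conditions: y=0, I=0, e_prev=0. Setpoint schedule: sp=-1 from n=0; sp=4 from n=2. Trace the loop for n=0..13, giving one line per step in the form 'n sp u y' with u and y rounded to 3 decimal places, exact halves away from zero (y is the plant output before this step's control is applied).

0 -1 -2.000 0.000
1 -1 -1.250 -0.500
2 4 7.000 -0.063
3 4 3.953 1.781
4 4 10.922 0.098
5 4 8.394 2.682
6 4 15.498 0.758
7 4 11.821 3.496
8 4 18.956 1.207
9 4 14.176 4.135
10 4 21.554 1.477
11 4 15.736 4.650
12 4 23.549 1.609
13 4 16.711 5.083

(exact arithmetic carried between steps; '≈' marks a value shown rounded to 6 d.p. or computed from one; I and e_prev carry over from the previous line; the table rounds u and y to 3 d.p., halves away from zero)
n=0: y=0, sp=-1, e=sp−y=-1; I=-1, D=e−e_prev=-1; u=1/4·(-1)+1·(-1)+3/4·(-1)=-2; next y=-1/2·0+1/4·(-2)=-0.5
n=1: y=-0.5, sp=-1, e=sp−y=-0.5; I=-1.5, D=e−e_prev=0.5; u=1/4·(-0.5)+1·(-1.5)+3/4·0.5=-1.25; next y=-1/2·(-0.5)+1/4·(-1.25)=-0.0625
n=2: y=-0.0625, sp=4, e=sp−y=4.0625; I=2.5625, D=e−e_prev=4.5625; u=1/4·4.0625+1·2.5625+3/4·4.5625=7; next y=-1/2·(-0.0625)+1/4·7=1.78125
n=3: y=1.78125, sp=4, e=sp−y=2.21875; I=4.78125, D=e−e_prev=-1.84375; u=1/4·2.21875+1·4.78125+3/4·(-1.84375)=3.953125; next y=-1/2·1.78125+1/4·3.953125≈0.097656
n=4: y≈0.097656, sp=4, e=sp−y≈3.902344; I≈8.683594, D=e−e_prev≈1.683594; u=1/4·3.902344+1·8.683594+3/4·1.683594≈10.921875; next y=-1/2·0.097656+1/4·10.921875≈2.681641
n=5: y≈2.681641, sp=4, e=sp−y≈1.318359; I≈10.001953, D=e−e_prev≈-2.583984; u=1/4·1.318359+1·10.001953+3/4·(-2.583984)≈8.393555; next y=-1/2·2.681641+1/4·8.393555≈0.757568
n=6: y≈0.757568, sp=4, e=sp−y≈3.242432; I≈13.244385, D=e−e_prev≈1.924072; u=1/4·3.242432+1·13.244385+3/4·1.924072≈15.498047; next y=-1/2·0.757568+1/4·15.498047≈3.495728
n=7: y≈3.495728, sp=4, e=sp−y≈0.504272; I≈13.748657, D=e−e_prev≈-2.738159; u=1/4·0.504272+1·13.748657+3/4·(-2.738159)≈11.821106; next y=-1/2·3.495728+1/4·11.821106≈1.207413
n=8: y≈1.207413, sp=4, e=sp−y≈2.792587; I≈16.541245, D=e−e_prev≈2.288315; u=1/4·2.792587+1·16.541245+3/4·2.288315≈18.955627; next y=-1/2·1.207413+1/4·18.955627≈4.135201
n=9: y≈4.135201, sp=4, e=sp−y≈-0.135201; I≈16.406044, D=e−e_prev≈-2.927788; u=1/4·(-0.135201)+1·16.406044+3/4·(-2.927788)≈14.176403; next y=-1/2·4.135201+1/4·14.176403≈1.476501
n=10: y≈1.476501, sp=4, e=sp−y≈2.523499; I≈18.929543, D=e−e_prev≈2.658700; u=1/4·2.523499+1·18.929543+3/4·2.658700≈21.554443; next y=-1/2·1.476501+1/4·21.554443≈4.650361
n=11: y≈4.650361, sp=4, e=sp−y≈-0.650361; I≈18.279183, D=e−e_prev≈-3.173860; u=1/4·(-0.650361)+1·18.279183+3/4·(-3.173860)≈15.736198; next y=-1/2·4.650361+1/4·15.736198≈1.608869
n=12: y≈1.608869, sp=4, e=sp−y≈2.391131; I≈20.670314, D=e−e_prev≈3.041491; u=1/4·2.391131+1·20.670314+3/4·3.041491≈23.549215; next y=-1/2·1.608869+1/4·23.549215≈5.082869
n=13: y≈5.082869, sp=4, e=sp−y≈-1.082869; I≈19.587445, D=e−e_prev≈-3.474000; u=1/4·(-1.082869)+1·19.587445+3/4·(-3.474000)≈16.711227; next y=-1/2·5.082869+1/4·16.711227≈1.636372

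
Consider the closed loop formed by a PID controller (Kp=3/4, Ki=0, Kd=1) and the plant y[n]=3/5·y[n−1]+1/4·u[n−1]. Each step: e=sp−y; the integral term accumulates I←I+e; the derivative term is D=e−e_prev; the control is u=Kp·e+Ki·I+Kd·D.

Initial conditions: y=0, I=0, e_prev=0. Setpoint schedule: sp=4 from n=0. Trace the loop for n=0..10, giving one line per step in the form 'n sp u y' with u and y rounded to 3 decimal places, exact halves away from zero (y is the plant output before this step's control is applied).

0 4 7.000 0.000
1 4 -0.063 1.750
2 4 2.940 1.034
3 4 1.662 1.356
4 4 2.205 1.229
5 4 1.974 1.289
6 4 2.072 1.267
7 4 2.030 1.278
8 4 2.048 1.274
9 4 2.040 1.277
10 4 2.044 1.276

(exact arithmetic carried between steps; '≈' marks a value shown rounded to 6 d.p. or computed from one; I and e_prev carry over from the previous line; the table rounds u and y to 3 d.p., halves away from zero)
n=0: y=0, sp=4, e=sp−y=4; I=4, D=e−e_prev=4; u=3/4·4+0·4+1·4=7; next y=3/5·0+1/4·7=1.75
n=1: y=1.75, sp=4, e=sp−y=2.25; I=6.25, D=e−e_prev=-1.75; u=3/4·2.25+0·6.25+1·(-1.75)=-0.0625; next y=3/5·1.75+1/4·(-0.0625)=1.034375
n=2: y=1.034375, sp=4, e=sp−y=2.965625; I=9.215625, D=e−e_prev=0.715625; u=3/4·2.965625+0·9.215625+1·0.715625≈2.939844; next y=3/5·1.034375+1/4·2.939844≈1.355586
n=3: y≈1.355586, sp=4, e=sp−y≈2.644414; I≈11.860039, D=e−e_prev≈-0.321211; u=3/4·2.644414+0·11.860039+1·(-0.321211)≈1.662100; next y=3/5·1.355586+1/4·1.662100≈1.228876
n=4: y≈1.228876, sp=4, e=sp−y≈2.771124; I≈14.631163, D=e−e_prev≈0.126709; u=3/4·2.771124+0·14.631163+1·0.126709≈2.205052; next y=3/5·1.228876+1/4·2.205052≈1.288589
n=5: y≈1.288589, sp=4, e=sp−y≈2.711411; I≈17.342574, D=e−e_prev≈-0.059712; u=3/4·2.711411+0·17.342574+1·(-0.059712)≈1.973846; next y=3/5·1.288589+1/4·1.973846≈1.266615
n=6: y≈1.266615, sp=4, e=sp−y≈2.733385; I≈20.075959, D=e−e_prev≈0.021974; u=3/4·2.733385+0·20.075959+1·0.021974≈2.072013; next y=3/5·1.266615+1/4·2.072013≈1.277972
n=7: y≈1.277972, sp=4, e=sp−y≈2.722028; I≈22.797987, D=e−e_prev≈-0.011357; u=3/4·2.722028+0·22.797987+1·(-0.011357)≈2.030164; next y=3/5·1.277972+1/4·2.030164≈1.274324
n=8: y≈1.274324, sp=4, e=sp−y≈2.725676; I≈25.523663, D=e−e_prev≈0.003648; u=3/4·2.725676+0·25.523663+1·0.003648≈2.047905; next y=3/5·1.274324+1/4·2.047905≈1.276571
n=9: y≈1.276571, sp=4, e=sp−y≈2.723429; I≈28.247092, D=e−e_prev≈-0.002247; u=3/4·2.723429+0·28.247092+1·(-0.002247)≈2.040325; next y=3/5·1.276571+1/4·2.040325≈1.276024
n=10: y≈1.276024, sp=4, e=sp−y≈2.723976; I≈30.971068, D=e−e_prev≈0.000547; u=3/4·2.723976+0·30.971068+1·0.000547≈2.043529; next y=3/5·1.276024+1/4·2.043529≈1.276497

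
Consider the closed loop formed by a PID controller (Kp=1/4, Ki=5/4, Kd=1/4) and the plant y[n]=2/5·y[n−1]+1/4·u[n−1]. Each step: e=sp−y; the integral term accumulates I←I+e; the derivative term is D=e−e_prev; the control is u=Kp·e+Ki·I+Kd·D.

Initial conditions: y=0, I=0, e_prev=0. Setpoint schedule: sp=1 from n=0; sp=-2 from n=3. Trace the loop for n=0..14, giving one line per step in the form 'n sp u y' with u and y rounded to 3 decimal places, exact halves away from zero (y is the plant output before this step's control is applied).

(exact arithmetic carried between steps; '≈' marks a value shown rounded to 6 d.p. or computed from one; I and e_prev carry over from the previous line; the table rounds u and y to 3 d.p., halves away from zero)
n=0: y=0, sp=1, e=sp−y=1; I=1, D=e−e_prev=1; u=1/4·1+5/4·1+1/4·1=1.75; next y=2/5·0+1/4·1.75=0.4375
n=1: y=0.4375, sp=1, e=sp−y=0.5625; I=1.5625, D=e−e_prev=-0.4375; u=1/4·0.5625+5/4·1.5625+1/4·(-0.4375)=1.984375; next y=2/5·0.4375+1/4·1.984375≈0.671094
n=2: y≈0.671094, sp=1, e=sp−y≈0.328906; I≈1.891406, D=e−e_prev≈-0.233594; u=1/4·0.328906+5/4·1.891406+1/4·(-0.233594)≈2.388086; next y=2/5·0.671094+1/4·2.388086≈0.865459
n=3: y≈0.865459, sp=-2, e=sp−y≈-2.865459; I≈-0.974053, D=e−e_prev≈-3.194365; u=1/4·(-2.865459)+5/4·(-0.974053)+1/4·(-3.194365)≈-2.732522; next y=2/5·0.865459+1/4·(-2.732522)≈-0.336947
n=4: y≈-0.336947, sp=-2, e=sp−y≈-1.663053; I≈-2.637106, D=e−e_prev≈1.202406; u=1/4·(-1.663053)+5/4·(-2.637106)+1/4·1.202406≈-3.411544; next y=2/5·(-0.336947)+1/4·(-3.411544)≈-0.987665
n=5: y≈-0.987665, sp=-2, e=sp−y≈-1.012335; I≈-3.649441, D=e−e_prev≈0.650718; u=1/4·(-1.012335)+5/4·(-3.649441)+1/4·0.650718≈-4.652206; next y=2/5·(-0.987665)+1/4·(-4.652206)≈-1.558117
n=6: y≈-1.558117, sp=-2, e=sp−y≈-0.441883; I≈-4.091324, D=e−e_prev≈0.570453; u=1/4·(-0.441883)+5/4·(-4.091324)+1/4·0.570453≈-5.082012; next y=2/5·(-1.558117)+1/4·(-5.082012)≈-1.893750
n=7: y≈-1.893750, sp=-2, e=sp−y≈-0.106250; I≈-4.197574, D=e−e_prev≈0.335633; u=1/4·(-0.106250)+5/4·(-4.197574)+1/4·0.335633≈-5.189622; next y=2/5·(-1.893750)+1/4·(-5.189622)≈-2.054905
n=8: y≈-2.054905, sp=-2, e=sp−y≈0.054905; I≈-4.142668, D=e−e_prev≈0.161155; u=1/4·0.054905+5/4·(-4.142668)+1/4·0.161155≈-5.124320; next y=2/5·(-2.054905)+1/4·(-5.124320)≈-2.103042
n=9: y≈-2.103042, sp=-2, e=sp−y≈0.103042; I≈-4.039626, D=e−e_prev≈0.048137; u=1/4·0.103042+5/4·(-4.039626)+1/4·0.048137≈-5.011738; next y=2/5·(-2.103042)+1/4·(-5.011738)≈-2.094151
n=10: y≈-2.094151, sp=-2, e=sp−y≈0.094151; I≈-3.945475, D=e−e_prev≈-0.008891; u=1/4·0.094151+5/4·(-3.945475)+1/4·(-0.008891)≈-4.910528; next y=2/5·(-2.094151)+1/4·(-4.910528)≈-2.065293
n=11: y≈-2.065293, sp=-2, e=sp−y≈0.065293; I≈-3.880182, D=e−e_prev≈-0.028859; u=1/4·0.065293+5/4·(-3.880182)+1/4·(-0.028859)≈-4.841119; next y=2/5·(-2.065293)+1/4·(-4.841119)≈-2.036397
n=12: y≈-2.036397, sp=-2, e=sp−y≈0.036397; I≈-3.843785, D=e−e_prev≈-0.028896; u=1/4·0.036397+5/4·(-3.843785)+1/4·(-0.028896)≈-4.802856; next y=2/5·(-2.036397)+1/4·(-4.802856)≈-2.015273
n=13: y≈-2.015273, sp=-2, e=sp−y≈0.015273; I≈-3.828512, D=e−e_prev≈-0.021124; u=1/4·0.015273+5/4·(-3.828512)+1/4·(-0.021124)≈-4.787103; next y=2/5·(-2.015273)+1/4·(-4.787103)≈-2.002885
n=14: y≈-2.002885, sp=-2, e=sp−y≈0.002885; I≈-3.825627, D=e−e_prev≈-0.012388; u=1/4·0.002885+5/4·(-3.825627)+1/4·(-0.012388)≈-4.784410; next y=2/5·(-2.002885)+1/4·(-4.784410)≈-1.997257

0 1 1.750 0.000
1 1 1.984 0.438
2 1 2.388 0.671
3 -2 -2.733 0.865
4 -2 -3.412 -0.337
5 -2 -4.652 -0.988
6 -2 -5.082 -1.558
7 -2 -5.190 -1.894
8 -2 -5.124 -2.055
9 -2 -5.012 -2.103
10 -2 -4.911 -2.094
11 -2 -4.841 -2.065
12 -2 -4.803 -2.036
13 -2 -4.787 -2.015
14 -2 -4.784 -2.003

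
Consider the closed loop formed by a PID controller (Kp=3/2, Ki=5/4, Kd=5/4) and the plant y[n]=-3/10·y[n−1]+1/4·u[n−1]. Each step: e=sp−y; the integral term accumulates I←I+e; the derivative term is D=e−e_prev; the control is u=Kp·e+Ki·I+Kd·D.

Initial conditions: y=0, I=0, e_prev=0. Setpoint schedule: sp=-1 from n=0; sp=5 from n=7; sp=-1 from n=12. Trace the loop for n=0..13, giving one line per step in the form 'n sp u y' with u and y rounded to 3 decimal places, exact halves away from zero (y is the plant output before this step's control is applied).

(exact arithmetic carried between steps; '≈' marks a value shown rounded to 6 d.p. or computed from one; I and e_prev carry over from the previous line; the table rounds u and y to 3 d.p., halves away from zero)
n=0: y=0, sp=-1, e=sp−y=-1; I=-1, D=e−e_prev=-1; u=3/2·(-1)+5/4·(-1)+5/4·(-1)=-4; next y=-3/10·0+1/4·(-4)=-1
n=1: y=-1, sp=-1, e=sp−y=0; I=-1, D=e−e_prev=1; u=3/2·0+5/4·(-1)+5/4·1=0; next y=-3/10·(-1)+1/4·0=0.3
n=2: y=0.3, sp=-1, e=sp−y=-1.3; I=-2.3, D=e−e_prev=-1.3; u=3/2·(-1.3)+5/4·(-2.3)+5/4·(-1.3)=-6.45; next y=-3/10·0.3+1/4·(-6.45)=-1.7025
n=3: y=-1.7025, sp=-1, e=sp−y=0.7025; I=-1.5975, D=e−e_prev=2.0025; u=3/2·0.7025+5/4·(-1.5975)+5/4·2.0025=1.56; next y=-3/10·(-1.7025)+1/4·1.56=0.90075
n=4: y=0.90075, sp=-1, e=sp−y=-1.90075; I=-3.49825, D=e−e_prev=-2.60325; u=3/2·(-1.90075)+5/4·(-3.49825)+5/4·(-2.60325)=-10.478; next y=-3/10·0.90075+1/4·(-10.478)=-2.889725
n=5: y=-2.889725, sp=-1, e=sp−y=1.889725; I=-1.608525, D=e−e_prev=3.790475; u=3/2·1.889725+5/4·(-1.608525)+5/4·3.790475=5.562025; next y=-3/10·(-2.889725)+1/4·5.562025≈2.257424
n=6: y≈2.257424, sp=-1, e=sp−y≈-3.257424; I≈-4.865949, D=e−e_prev≈-5.147149; u=3/2·(-3.257424)+5/4·(-4.865949)+5/4·(-5.147149)≈-17.402508; next y=-3/10·2.257424+1/4·(-17.402508)≈-5.027854
n=7: y=-5.027854, sp=5, e=sp−y=10.027854; I≈5.161905, D=e−e_prev≈13.285278; u=3/2·10.027854+5/4·5.161905+5/4·13.285278≈38.100760; next y=-3/10·(-5.027854)+1/4·38.100760≈11.033546
n=8: y≈11.033546, sp=5, e=sp−y≈-6.033546; I≈-0.871641, D=e−e_prev≈-16.061400; u=3/2·(-6.033546)+5/4·(-0.871641)+5/4·(-16.061400)≈-30.216620; next y=-3/10·11.033546+1/4·(-30.216620)≈-10.864219
n=9: y≈-10.864219, sp=5, e=sp−y≈15.864219; I≈14.992578, D=e−e_prev≈21.897765; u=3/2·15.864219+5/4·14.992578+5/4·21.897765≈69.909257; next y=-3/10·(-10.864219)+1/4·69.909257≈20.736580
n=10: y≈20.736580, sp=5, e=sp−y≈-15.736580; I≈-0.744002, D=e−e_prev≈-31.600799; u=3/2·(-15.736580)+5/4·(-0.744002)+5/4·(-31.600799)≈-64.035871; next y=-3/10·20.736580+1/4·(-64.035871)≈-22.229942
n=11: y≈-22.229942, sp=5, e=sp−y≈27.229942; I≈26.485940, D=e−e_prev≈42.966522; u=3/2·27.229942+5/4·26.485940+5/4·42.966522≈127.660490; next y=-3/10·(-22.229942)+1/4·127.660490≈38.584105
n=12: y≈38.584105, sp=-1, e=sp−y≈-39.584105; I≈-13.098165, D=e−e_prev≈-66.814047; u=3/2·(-39.584105)+5/4·(-13.098165)+5/4·(-66.814047)≈-159.266423; next y=-3/10·38.584105+1/4·(-159.266423)≈-51.391837
n=13: y≈-51.391837, sp=-1, e=sp−y≈50.391837; I≈37.293672, D=e−e_prev≈89.975942; u=3/2·50.391837+5/4·37.293672+5/4·89.975942≈234.674773; next y=-3/10·(-51.391837)+1/4·234.674773≈74.086245

0 -1 -4.000 0.000
1 -1 0.000 -1.000
2 -1 -6.450 0.300
3 -1 1.560 -1.703
4 -1 -10.478 0.901
5 -1 5.562 -2.890
6 -1 -17.403 2.257
7 5 38.101 -5.028
8 5 -30.217 11.034
9 5 69.909 -10.864
10 5 -64.036 20.737
11 5 127.660 -22.230
12 -1 -159.266 38.584
13 -1 234.675 -51.392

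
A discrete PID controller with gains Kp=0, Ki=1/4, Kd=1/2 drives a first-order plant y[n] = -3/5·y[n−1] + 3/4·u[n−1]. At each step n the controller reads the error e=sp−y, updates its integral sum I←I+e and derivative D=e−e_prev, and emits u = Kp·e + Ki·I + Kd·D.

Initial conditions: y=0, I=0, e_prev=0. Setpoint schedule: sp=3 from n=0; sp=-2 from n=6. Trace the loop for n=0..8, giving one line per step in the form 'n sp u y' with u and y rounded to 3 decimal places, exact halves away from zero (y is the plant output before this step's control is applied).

(exact arithmetic carried between steps; '≈' marks a value shown rounded to 6 d.p. or computed from one; I and e_prev carry over from the previous line; the table rounds u and y to 3 d.p., halves away from zero)
n=0: y=0, sp=3, e=sp−y=3; I=3, D=e−e_prev=3; u=0·3+1/4·3+1/2·3=2.25; next y=-3/5·0+3/4·2.25=1.6875
n=1: y=1.6875, sp=3, e=sp−y=1.3125; I=4.3125, D=e−e_prev=-1.6875; u=0·1.3125+1/4·4.3125+1/2·(-1.6875)=0.234375; next y=-3/5·1.6875+3/4·0.234375≈-0.836719
n=2: y≈-0.836719, sp=3, e=sp−y≈3.836719; I≈8.149219, D=e−e_prev≈2.524219; u=0·3.836719+1/4·8.149219+1/2·2.524219≈3.299414; next y=-3/5·(-0.836719)+3/4·3.299414≈2.976592
n=3: y≈2.976592, sp=3, e=sp−y≈0.023408; I≈8.172627, D=e−e_prev≈-3.813311; u=0·0.023408+1/4·8.172627+1/2·(-3.813311)≈0.136501; next y=-3/5·2.976592+3/4·0.136501≈-1.683579
n=4: y≈-1.683579, sp=3, e=sp−y≈4.683579; I≈12.856206, D=e−e_prev≈4.660171; u=0·4.683579+1/4·12.856206+1/2·4.660171≈5.544137; next y=-3/5·(-1.683579)+3/4·5.544137≈5.168250
n=5: y≈5.168250, sp=3, e=sp−y≈-2.168250; I≈10.687956, D=e−e_prev≈-6.851829; u=0·(-2.168250)+1/4·10.687956+1/2·(-6.851829)≈-0.753926; next y=-3/5·5.168250+3/4·(-0.753926)≈-3.666394
n=6: y≈-3.666394, sp=-2, e=sp−y≈1.666394; I≈12.354350, D=e−e_prev≈3.834644; u=0·1.666394+1/4·12.354350+1/2·3.834644≈5.005910; next y=-3/5·(-3.666394)+3/4·5.005910≈5.954269
n=7: y≈5.954269, sp=-2, e=sp−y≈-7.954269; I≈4.400081, D=e−e_prev≈-9.620663; u=0·(-7.954269)+1/4·4.400081+1/2·(-9.620663)≈-3.710311; next y=-3/5·5.954269+3/4·(-3.710311)≈-6.355295
n=8: y≈-6.355295, sp=-2, e=sp−y≈4.355295; I≈8.755376, D=e−e_prev≈12.309563; u=0·4.355295+1/4·8.755376+1/2·12.309563≈8.343626; next y=-3/5·(-6.355295)+3/4·8.343626≈10.070896

0 3 2.250 0.000
1 3 0.234 1.688
2 3 3.299 -0.837
3 3 0.137 2.977
4 3 5.544 -1.684
5 3 -0.754 5.168
6 -2 5.006 -3.666
7 -2 -3.710 5.954
8 -2 8.344 -6.355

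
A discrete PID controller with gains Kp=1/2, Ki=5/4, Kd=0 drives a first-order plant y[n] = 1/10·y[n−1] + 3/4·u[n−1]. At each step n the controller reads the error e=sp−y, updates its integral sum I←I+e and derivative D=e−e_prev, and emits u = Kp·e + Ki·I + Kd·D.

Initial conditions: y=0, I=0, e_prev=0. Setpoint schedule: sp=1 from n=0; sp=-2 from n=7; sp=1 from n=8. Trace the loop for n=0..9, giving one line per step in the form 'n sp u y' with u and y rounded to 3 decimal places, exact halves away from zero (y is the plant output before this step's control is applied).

(exact arithmetic carried between steps; '≈' marks a value shown rounded to 6 d.p. or computed from one; I and e_prev carry over from the previous line; the table rounds u and y to 3 d.p., halves away from zero)
n=0: y=0, sp=1, e=sp−y=1; I=1, D=e−e_prev=1; u=1/2·1+5/4·1+0·1=1.75; next y=1/10·0+3/4·1.75=1.3125
n=1: y=1.3125, sp=1, e=sp−y=-0.3125; I=0.6875, D=e−e_prev=-1.3125; u=1/2·(-0.3125)+5/4·0.6875+0·(-1.3125)=0.703125; next y=1/10·1.3125+3/4·0.703125≈0.658594
n=2: y≈0.658594, sp=1, e=sp−y≈0.341406; I≈1.028906, D=e−e_prev≈0.653906; u=1/2·0.341406+5/4·1.028906+0·0.653906≈1.456836; next y=1/10·0.658594+3/4·1.456836≈1.158486
n=3: y≈1.158486, sp=1, e=sp−y≈-0.158486; I≈0.870420, D=e−e_prev≈-0.499893; u=1/2·(-0.158486)+5/4·0.870420+0·(-0.499893)≈1.008782; next y=1/10·1.158486+3/4·1.008782≈0.872435
n=4: y≈0.872435, sp=1, e=sp−y≈0.127565; I≈0.997985, D=e−e_prev≈0.286051; u=1/2·0.127565+5/4·0.997985+0·0.286051≈1.311264; next y=1/10·0.872435+3/4·1.311264≈1.070691
n=5: y≈1.070691, sp=1, e=sp−y≈-0.070691; I≈0.927294, D=e−e_prev≈-0.198256; u=1/2·(-0.070691)+5/4·0.927294+0·(-0.198256)≈1.123771; next y=1/10·1.070691+3/4·1.123771≈0.949898
n=6: y≈0.949898, sp=1, e=sp−y≈0.050102; I≈0.977396, D=e−e_prev≈0.120794; u=1/2·0.050102+5/4·0.977396+0·0.120794≈1.246796; next y=1/10·0.949898+3/4·1.246796≈1.030087
n=7: y≈1.030087, sp=-2, e=sp−y≈-3.030087; I≈-2.052691, D=e−e_prev≈-3.080189; u=1/2·(-3.030087)+5/4·(-2.052691)+0·(-3.080189)≈-4.080907; next y=1/10·1.030087+3/4·(-4.080907)≈-2.957672
n=8: y≈-2.957672, sp=1, e=sp−y≈3.957672; I≈1.904981, D=e−e_prev≈6.987758; u=1/2·3.957672+5/4·1.904981+0·6.987758≈4.360062; next y=1/10·(-2.957672)+3/4·4.360062≈2.974279
n=9: y≈2.974279, sp=1, e=sp−y≈-1.974279; I≈-0.069298, D=e−e_prev≈-5.931951; u=1/2·(-1.974279)+5/4·(-0.069298)+0·(-5.931951)≈-1.073763; next y=1/10·2.974279+3/4·(-1.073763)≈-0.507894

0 1 1.750 0.000
1 1 0.703 1.313
2 1 1.457 0.659
3 1 1.009 1.158
4 1 1.311 0.872
5 1 1.124 1.071
6 1 1.247 0.950
7 -2 -4.081 1.030
8 1 4.360 -2.958
9 1 -1.074 2.974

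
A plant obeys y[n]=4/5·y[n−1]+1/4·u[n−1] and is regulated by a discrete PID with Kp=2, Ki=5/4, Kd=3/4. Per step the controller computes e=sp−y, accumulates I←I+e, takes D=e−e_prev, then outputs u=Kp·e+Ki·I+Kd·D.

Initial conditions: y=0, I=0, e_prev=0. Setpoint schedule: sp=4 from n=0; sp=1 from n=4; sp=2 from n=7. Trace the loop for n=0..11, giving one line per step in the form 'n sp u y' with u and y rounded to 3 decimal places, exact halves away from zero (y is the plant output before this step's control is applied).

(exact arithmetic carried between steps; '≈' marks a value shown rounded to 6 d.p. or computed from one; I and e_prev carry over from the previous line; the table rounds u and y to 3 d.p., halves away from zero)
n=0: y=0, sp=4, e=sp−y=4; I=4, D=e−e_prev=4; u=2·4+5/4·4+3/4·4=16; next y=4/5·0+1/4·16=4
n=1: y=4, sp=4, e=sp−y=0; I=4, D=e−e_prev=-4; u=2·0+5/4·4+3/4·(-4)=2; next y=4/5·4+1/4·2=3.7
n=2: y=3.7, sp=4, e=sp−y=0.3; I=4.3, D=e−e_prev=0.3; u=2·0.3+5/4·4.3+3/4·0.3=6.2; next y=4/5·3.7+1/4·6.2=4.51
n=3: y=4.51, sp=4, e=sp−y=-0.51; I=3.79, D=e−e_prev=-0.81; u=2·(-0.51)+5/4·3.79+3/4·(-0.81)=3.11; next y=4/5·4.51+1/4·3.11=4.3855
n=4: y=4.3855, sp=1, e=sp−y=-3.3855; I=0.4045, D=e−e_prev=-2.8755; u=2·(-3.3855)+5/4·0.4045+3/4·(-2.8755)=-8.422; next y=4/5·4.3855+1/4·(-8.422)=1.4029
n=5: y=1.4029, sp=1, e=sp−y=-0.4029; I=0.0016, D=e−e_prev=2.9826; u=2·(-0.4029)+5/4·0.0016+3/4·2.9826=1.43315; next y=4/5·1.4029+1/4·1.43315≈1.480608
n=6: y≈1.480608, sp=1, e=sp−y≈-0.480608; I≈-0.479008, D=e−e_prev≈-0.077708; u=2·(-0.480608)+5/4·(-0.479008)+3/4·(-0.077708)≈-1.618255; next y=4/5·1.480608+1/4·(-1.618255)≈0.779922
n=7: y≈0.779922, sp=2, e=sp−y≈1.220078; I≈0.741070, D=e−e_prev≈1.700685; u=2·1.220078+5/4·0.741070+3/4·1.700685≈4.642007; next y=4/5·0.779922+1/4·4.642007≈1.784440
n=8: y≈1.784440, sp=2, e=sp−y≈0.215560; I≈0.956631, D=e−e_prev≈-1.004517; u=2·0.215560+5/4·0.956631+3/4·(-1.004517)≈0.873521; next y=4/5·1.784440+1/4·0.873521≈1.645932
n=9: y≈1.645932, sp=2, e=sp−y≈0.354068; I≈1.310699, D=e−e_prev≈0.138508; u=2·0.354068+5/4·1.310699+3/4·0.138508≈2.450390; next y=4/5·1.645932+1/4·2.450390≈1.929343
n=10: y≈1.929343, sp=2, e=sp−y≈0.070657; I≈1.381356, D=e−e_prev≈-0.283411; u=2·0.070657+5/4·1.381356+3/4·(-0.283411)≈1.655450; next y=4/5·1.929343+1/4·1.655450≈1.957337
n=11: y≈1.957337, sp=2, e=sp−y≈0.042663; I≈1.424019, D=e−e_prev≈-0.027994; u=2·0.042663+5/4·1.424019+3/4·(-0.027994)≈1.844354; next y=4/5·1.957337+1/4·1.844354≈2.026958

0 4 16.000 0.000
1 4 2.000 4.000
2 4 6.200 3.700
3 4 3.110 4.510
4 1 -8.422 4.386
5 1 1.433 1.403
6 1 -1.618 1.481
7 2 4.642 0.780
8 2 0.874 1.784
9 2 2.450 1.646
10 2 1.655 1.929
11 2 1.844 1.957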